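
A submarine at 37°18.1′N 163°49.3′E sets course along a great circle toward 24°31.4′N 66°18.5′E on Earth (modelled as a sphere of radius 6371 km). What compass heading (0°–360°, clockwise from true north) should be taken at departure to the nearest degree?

Δλ = -97.513° = -1.7019 rad.
y = sin Δλ · cos φ₂ = (-0.9914)(0.9098) = -0.9020
x = cos φ₁ sin φ₂ − sin φ₁ cos φ₂ cos Δλ = (0.7955)(0.4151) − (0.6060)(0.9098)(-0.1308) = 0.4023
θ = atan2(y, x) = -65.96°; adding 360° gives 294°.

294°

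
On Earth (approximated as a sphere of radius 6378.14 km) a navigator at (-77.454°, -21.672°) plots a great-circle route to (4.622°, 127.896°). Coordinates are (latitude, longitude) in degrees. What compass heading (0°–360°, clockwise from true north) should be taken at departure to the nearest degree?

148°

With φ₁ = -1.3518, φ₂ = 0.0807, Δλ = 2.6105 rad, the forward-azimuth formula gives
θ = atan2( sin Δλ cos φ₂ , cos φ₁ sin φ₂ − sin φ₁ cos φ₂ cos Δλ ) = atan2(0.5049, -0.8214) = 148.42°.
So the initial bearing is 148°.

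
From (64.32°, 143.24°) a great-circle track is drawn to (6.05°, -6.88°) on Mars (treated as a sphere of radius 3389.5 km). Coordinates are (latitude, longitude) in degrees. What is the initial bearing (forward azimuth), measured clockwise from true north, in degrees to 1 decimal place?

Δλ = -150.120° = -2.6201 rad.
y = sin Δλ · cos φ₂ = (-0.4982)(0.9944) = -0.4954
x = cos φ₁ sin φ₂ − sin φ₁ cos φ₂ cos Δλ = (0.4333)(0.1054) − (0.9012)(0.9944)(-0.8671) = 0.8227
θ = atan2(y, x) = -31.05°; adding 360° gives 328.9°.

328.9°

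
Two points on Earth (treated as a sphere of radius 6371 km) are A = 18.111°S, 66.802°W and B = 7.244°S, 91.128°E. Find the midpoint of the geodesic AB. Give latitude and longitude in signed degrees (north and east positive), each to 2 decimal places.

-49.44°, 18.42°

Central angle δ = 2.5582 rad. Interpolating on the sphere with fraction f = 0.5:
P = [sin((1−f)δ)·A + sin(fδ)·B] / sin δ = 1.7386·A + 1.7386·B in Cartesian coordinates,
giving P = (0.6170, 0.2055, -0.7597), i.e. latitude -49.44°, longitude 18.42°.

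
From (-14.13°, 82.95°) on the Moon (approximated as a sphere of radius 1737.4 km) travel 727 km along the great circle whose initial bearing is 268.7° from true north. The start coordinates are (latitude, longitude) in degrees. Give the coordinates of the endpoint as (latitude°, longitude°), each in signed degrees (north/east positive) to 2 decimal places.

Angular distance δ = d/R = 727/1737.4 = 0.41844 rad; initial bearing θ = 4.6897 rad.
sin φ₂ = sin φ₁ cos δ + cos φ₁ sin δ cos θ = (-0.2441)(0.9137) + (0.9697)(0.4063)(-0.0227) = -0.2320, so φ₂ = -13.41°.
Δλ = atan2(sin θ sin δ cos φ₁, cos δ − sin φ₁ sin φ₂) = atan2(-0.3939, 0.8571) = -24.685°.
λ₂ = 82.950° − 24.685° = 58.27°.

-13.41°, 58.27°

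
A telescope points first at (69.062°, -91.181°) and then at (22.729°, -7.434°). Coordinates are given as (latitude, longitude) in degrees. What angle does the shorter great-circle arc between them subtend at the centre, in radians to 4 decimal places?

1.1628 rad

In radians: φ₁ = 1.2054, φ₂ = 0.3967, Δλ = 83.747° = 1.4617 rad.
Haversine: a = sin²(Δφ/2) + cos φ₁ cos φ₂ sin²(Δλ/2) = 0.1548 + (0.3574)(0.9223)(0.4455) = 0.30162.
Central angle c = 2·arcsin(√a) = 1.16281 rad.
So the angular separation is 1.1628 rad.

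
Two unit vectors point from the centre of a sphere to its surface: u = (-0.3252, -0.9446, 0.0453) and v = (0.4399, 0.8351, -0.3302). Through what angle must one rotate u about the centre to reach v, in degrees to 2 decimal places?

u·v = -0.9468; |u| = 1.0000, |v| = 1.0000.
cos θ = (u·v)/(|u||v|) = -0.9468, so θ = 161.23°.

161.23°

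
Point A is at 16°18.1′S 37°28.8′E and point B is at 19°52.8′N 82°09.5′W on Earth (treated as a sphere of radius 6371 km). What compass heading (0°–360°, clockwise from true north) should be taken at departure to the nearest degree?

With φ₁ = -0.2845, φ₂ = 0.3470, Δλ = -2.0881 rad, the forward-azimuth formula gives
θ = atan2( sin Δλ cos φ₂ , cos φ₁ sin φ₂ − sin φ₁ cos φ₂ cos Δλ ) = atan2(-0.8174, 0.1958) = -76.53°.
Adding 360° brings this into [0°, 360°): 283°.

283°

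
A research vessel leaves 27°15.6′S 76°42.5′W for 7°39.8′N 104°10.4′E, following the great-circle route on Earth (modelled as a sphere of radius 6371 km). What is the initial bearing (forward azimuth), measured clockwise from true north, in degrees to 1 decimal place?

182.6°

Δλ = -179.118° = -3.1262 rad.
y = sin Δλ · cos φ₂ = (-0.0154)(0.9911) = -0.0152
x = cos φ₁ sin φ₂ − sin φ₁ cos φ₂ cos Δλ = (0.8889)(0.1334) − (-0.4580)(0.9911)(-0.9999) = -0.3353
θ = atan2(y, x) = -177.40°; adding 360° gives 182.6°.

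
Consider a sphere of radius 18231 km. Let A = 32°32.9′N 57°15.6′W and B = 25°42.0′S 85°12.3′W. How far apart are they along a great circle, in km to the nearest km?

Let φ₁ = 0.5681 rad, φ₂ = -0.4485 rad, and Δλ = -0.4877 rad.
Haversine: a = sin²(Δφ/2) + cos φ₁ cos φ₂ sin²(Δλ/2) = 0.2369 + (0.8429)(0.9011)(0.0583) = 0.28116.
Central angle c = 2·arcsin(√a) = 1.11779 rad.
Distance = R·c = 18231 × 1.1178 ≈ 20378 km.

20378 km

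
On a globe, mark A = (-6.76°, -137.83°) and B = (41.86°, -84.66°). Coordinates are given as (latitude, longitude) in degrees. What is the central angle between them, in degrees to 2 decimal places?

68.60°

In radians: φ₁ = -0.1180, φ₂ = 0.7306, Δλ = 53.170° = 0.9280 rad.
cos c = sin φ₁ sin φ₂ + cos φ₁ cos φ₂ cos Δλ = (-0.1177)(0.6673) + (0.9930)(0.7448)(0.5994) = 0.36480,
so c = arccos(0.36480) = 1.19738 rad.
So the angular separation is 68.60°.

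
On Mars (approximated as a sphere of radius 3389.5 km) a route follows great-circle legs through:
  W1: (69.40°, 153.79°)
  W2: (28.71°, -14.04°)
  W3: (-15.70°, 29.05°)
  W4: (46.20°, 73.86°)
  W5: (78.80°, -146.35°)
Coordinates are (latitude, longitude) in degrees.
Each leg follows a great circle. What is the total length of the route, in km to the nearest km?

Leg W1→W2: central angle 1.4222 rad, distance 4820.7 km.
Leg W2→W3: central angle 1.0626 rad, distance 3601.6 km.
Leg W3→W4: central angle 1.2897 rad, distance 4371.4 km.
Leg W4→W5: central angle 0.9206 rad, distance 3120.4 km.
Total: 4820.7 + 3601.6 + 4371.4 + 3120.4 ≈ 15914 km.

15914 km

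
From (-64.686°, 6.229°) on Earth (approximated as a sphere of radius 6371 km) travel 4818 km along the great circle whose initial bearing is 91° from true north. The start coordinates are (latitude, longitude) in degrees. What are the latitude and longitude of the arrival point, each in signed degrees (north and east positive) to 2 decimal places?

-41.51°, 72.60°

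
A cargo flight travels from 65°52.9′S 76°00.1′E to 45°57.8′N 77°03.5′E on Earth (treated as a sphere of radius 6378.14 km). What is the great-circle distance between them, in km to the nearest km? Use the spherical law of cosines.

12451 km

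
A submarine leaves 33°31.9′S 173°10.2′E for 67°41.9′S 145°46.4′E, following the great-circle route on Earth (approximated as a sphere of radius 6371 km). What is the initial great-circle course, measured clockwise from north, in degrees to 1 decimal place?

With φ₁ = -0.5852, φ₂ = -1.1816, Δλ = -0.4782 rad, the forward-azimuth formula gives
θ = atan2( sin Δλ cos φ₂ , cos φ₁ sin φ₂ − sin φ₁ cos φ₂ cos Δλ ) = atan2(-0.1746, -0.5851) = -163.38°.
Adding 360° brings this into [0°, 360°): 196.6°.

196.6°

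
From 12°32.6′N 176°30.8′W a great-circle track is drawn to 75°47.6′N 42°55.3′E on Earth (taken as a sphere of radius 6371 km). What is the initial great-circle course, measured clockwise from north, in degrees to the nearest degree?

With φ₁ = 0.2189, φ₂ = 1.3228, Δλ = -2.4533 rad, the forward-azimuth formula gives
θ = atan2( sin Δλ cos φ₂ , cos φ₁ sin φ₂ − sin φ₁ cos φ₂ cos Δλ ) = atan2(-0.1559, 0.9874) = -8.97°.
Adding 360° brings this into [0°, 360°): 351°.

351°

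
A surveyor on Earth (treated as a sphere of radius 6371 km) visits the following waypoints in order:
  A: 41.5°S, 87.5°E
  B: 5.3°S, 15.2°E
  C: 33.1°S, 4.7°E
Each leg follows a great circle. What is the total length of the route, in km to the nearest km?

Leg A→B: central angle 1.2787 rad, distance 8146.7 km.
Leg B→C: central angle 0.5143 rad, distance 3276.9 km.
Total: 8146.7 + 3276.9 ≈ 11424 km.

11424 km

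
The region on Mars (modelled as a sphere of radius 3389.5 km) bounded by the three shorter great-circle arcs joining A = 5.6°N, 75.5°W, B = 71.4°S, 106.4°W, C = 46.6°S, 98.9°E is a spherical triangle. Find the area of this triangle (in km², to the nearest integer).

Side lengths (central angles): a = 1.0581, b = 2.4210, c = 1.3899 rad; semiperimeter s = 2.4346.
By l'Huilier's theorem, tan(E/4) = √[tan(s/2) tan((s−a)/2) tan((s−b)/2) tan((s−c)/2)], giving spherical excess E = 0.3712 rad.
Area = E·R² = 0.3712 × (3389.5)² ≈ 4264756 km².

4264756 km²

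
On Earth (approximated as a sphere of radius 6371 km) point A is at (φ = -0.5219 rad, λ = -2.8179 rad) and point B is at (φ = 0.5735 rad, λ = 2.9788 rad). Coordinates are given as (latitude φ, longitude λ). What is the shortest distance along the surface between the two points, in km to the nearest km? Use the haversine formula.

7571 km

With latitudes φ₁ = -29.903°, φ₂ = 32.859° and longitude difference Δλ = -27.874°:
Haversine: a = sin²(Δφ/2) + cos φ₁ cos φ₂ sin²(Δλ/2) = 0.2712 + (0.8669)(0.8400)(0.0580) = 0.31340.
Central angle c = 2·arcsin(√a) = 1.18833 rad.
Distance = R·c = 6371 × 1.1883 ≈ 7571 km.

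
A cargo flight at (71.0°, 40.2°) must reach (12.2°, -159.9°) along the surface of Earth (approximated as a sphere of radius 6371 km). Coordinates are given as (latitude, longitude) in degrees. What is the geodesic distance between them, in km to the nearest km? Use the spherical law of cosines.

Let φ₁ = 1.2392 rad, φ₂ = 0.2129 rad, and Δλ = 2.7908 rad.
cos c = sin φ₁ sin φ₂ + cos φ₁ cos φ₂ cos Δλ = (0.9455)(0.2113) + (0.3256)(0.9774)(-0.9391) = -0.09902,
so c = arccos(-0.09902) = 1.66998 rad.
Distance = R·c = 6371 × 1.6700 ≈ 10639 km.

10639 km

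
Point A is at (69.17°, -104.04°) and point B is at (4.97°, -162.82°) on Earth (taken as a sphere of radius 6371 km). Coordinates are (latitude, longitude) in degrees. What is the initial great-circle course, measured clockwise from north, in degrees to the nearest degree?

242°

Δλ = -58.780° = -1.0259 rad.
y = sin Δλ · cos φ₂ = (-0.8552)(0.9962) = -0.8520
x = cos φ₁ sin φ₂ − sin φ₁ cos φ₂ cos Δλ = (0.3556)(0.0866) − (0.9346)(0.9962)(0.5183) = -0.4518
θ = atan2(y, x) = -117.94°; adding 360° gives 242°.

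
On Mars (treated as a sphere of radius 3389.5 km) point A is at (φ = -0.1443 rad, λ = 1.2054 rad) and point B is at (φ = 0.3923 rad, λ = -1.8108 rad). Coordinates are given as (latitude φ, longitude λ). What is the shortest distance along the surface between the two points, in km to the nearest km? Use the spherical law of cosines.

Let φ₁ = -0.1443 rad, φ₂ = 0.3923 rad, and Δλ = -3.0162 rad.
cos c = sin φ₁ sin φ₂ + cos φ₁ cos φ₂ cos Δλ = (-0.1438)(0.3823) + (0.9896)(0.9240)(-0.9921) = -0.96223,
so c = arccos(-0.96223) = 2.86586 rad.
Distance = R·c = 3389.5 × 2.8659 ≈ 9714 km.

9714 km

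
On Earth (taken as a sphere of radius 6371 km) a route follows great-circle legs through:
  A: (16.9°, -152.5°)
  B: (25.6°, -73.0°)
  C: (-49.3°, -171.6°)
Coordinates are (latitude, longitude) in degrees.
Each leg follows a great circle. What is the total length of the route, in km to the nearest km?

Leg A→B: central angle 1.2840 rad, distance 8180.5 km.
Leg B→C: central angle 1.9993 rad, distance 12737.6 km.
Total: 8180.5 + 12737.6 ≈ 20918 km.

20918 km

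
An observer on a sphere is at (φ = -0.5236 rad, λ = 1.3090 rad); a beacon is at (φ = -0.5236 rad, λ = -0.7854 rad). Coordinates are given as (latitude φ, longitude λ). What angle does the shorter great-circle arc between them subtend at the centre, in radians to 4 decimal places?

Let φ₁ = -0.5236 rad, φ₂ = -0.5236 rad, and Δλ = -2.0944 rad.
Haversine: a = sin²(Δφ/2) + cos φ₁ cos φ₂ sin²(Δλ/2) = 0.0000 + (0.8660)(0.8660)(0.7500) = 0.56250.
Central angle c = 2·arcsin(√a) = 1.69613 rad.
So the angular separation is 1.6961 rad.

1.6961 rad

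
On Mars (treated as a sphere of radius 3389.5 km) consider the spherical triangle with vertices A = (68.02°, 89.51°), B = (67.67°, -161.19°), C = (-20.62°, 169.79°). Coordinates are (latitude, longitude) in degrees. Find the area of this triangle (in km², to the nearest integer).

7623617 km²

Side lengths (central angles): a = 1.5856, b = 1.8415, c = 0.6253 rad; semiperimeter s = 2.0262.
By l'Huilier's theorem, tan(E/4) = √[tan(s/2) tan((s−a)/2) tan((s−b)/2) tan((s−c)/2)], giving spherical excess E = 0.6636 rad.
Area = E·R² = 0.6636 × (3389.5)² ≈ 7623617 km².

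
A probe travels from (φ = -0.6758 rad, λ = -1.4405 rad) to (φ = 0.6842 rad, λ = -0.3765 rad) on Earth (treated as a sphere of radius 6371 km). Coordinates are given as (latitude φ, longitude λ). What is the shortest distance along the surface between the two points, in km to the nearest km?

In radians: φ₁ = -0.6758, φ₂ = 0.6842, Δλ = 60.963° = 1.0640 rad.
Haversine: a = sin²(Δφ/2) + cos φ₁ cos φ₂ sin²(Δλ/2) = 0.3954 + (0.7802)(0.7749)(0.2573) = 0.55095.
Central angle c = 2·arcsin(√a) = 1.67288 rad.
Distance = R·c = 6371 × 1.6729 ≈ 10658 km.

10658 km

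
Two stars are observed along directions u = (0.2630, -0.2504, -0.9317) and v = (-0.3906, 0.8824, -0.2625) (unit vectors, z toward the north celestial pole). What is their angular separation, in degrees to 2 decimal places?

94.54°

u·v = -0.0791; |u| = 1.0000, |v| = 1.0001.
cos θ = (u·v)/(|u||v|) = -0.0791, so θ = 94.54°.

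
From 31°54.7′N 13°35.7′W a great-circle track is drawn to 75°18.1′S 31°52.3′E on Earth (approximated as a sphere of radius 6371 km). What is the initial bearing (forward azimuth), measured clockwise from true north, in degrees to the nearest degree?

169°

With φ₁ = 0.5570, φ₂ = -1.3143, Δλ = 0.7935 rad, the forward-azimuth formula gives
θ = atan2( sin Δλ cos φ₂ , cos φ₁ sin φ₂ − sin φ₁ cos φ₂ cos Δλ ) = atan2(0.1809, -0.9151) = 168.82°.
So the initial bearing is 169°.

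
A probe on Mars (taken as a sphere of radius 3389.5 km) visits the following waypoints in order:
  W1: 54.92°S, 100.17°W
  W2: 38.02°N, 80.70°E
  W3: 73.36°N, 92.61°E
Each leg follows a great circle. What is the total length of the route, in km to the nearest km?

11767 km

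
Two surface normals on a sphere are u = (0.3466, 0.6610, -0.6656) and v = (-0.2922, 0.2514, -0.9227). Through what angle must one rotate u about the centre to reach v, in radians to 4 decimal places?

u·v = 0.6790; |u| = 1.0000, |v| = 1.0000.
cos θ = (u·v)/(|u||v|) = 0.6790, so θ = 0.8243 rad.

0.8243 rad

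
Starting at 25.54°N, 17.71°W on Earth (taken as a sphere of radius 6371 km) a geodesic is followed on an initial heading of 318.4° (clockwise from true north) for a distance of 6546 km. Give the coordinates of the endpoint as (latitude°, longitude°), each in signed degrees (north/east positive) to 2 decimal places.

Angular distance δ = d/R = 6546/6371 = 1.02747 rad; initial bearing θ = 5.5571 rad.
sin φ₂ = sin φ₁ cos δ + cos φ₁ sin δ cos θ = (0.4311)(0.5170) + (0.9023)(0.8560)(0.7478) = 0.8005, so φ₂ = 53.17°.
Δλ = atan2(sin θ sin δ cos φ₁, cos δ − sin φ₁ sin φ₂) = atan2(-0.5128, 0.1719) = -71.470°.
λ₂ = -17.710° − 71.470° = -89.18°.

53.17°, -89.18°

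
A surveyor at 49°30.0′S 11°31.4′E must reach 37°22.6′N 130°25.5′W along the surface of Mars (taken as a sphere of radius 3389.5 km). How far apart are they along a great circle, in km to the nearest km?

8887 km

With latitudes φ₁ = -49.500°, φ₂ = 37.377° and longitude difference Δλ = -141.948°:
Haversine: a = sin²(Δφ/2) + cos φ₁ cos φ₂ sin²(Δλ/2) = 0.4728 + (0.6494)(0.7947)(0.8937) = 0.93400.
Central angle c = 2·arcsin(√a) = 2.62197 rad.
Distance = R·c = 3389.5 × 2.6220 ≈ 8887 km.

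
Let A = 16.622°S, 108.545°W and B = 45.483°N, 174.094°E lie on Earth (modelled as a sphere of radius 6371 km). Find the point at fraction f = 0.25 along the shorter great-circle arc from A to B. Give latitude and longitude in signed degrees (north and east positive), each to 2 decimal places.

The central angle between A and B is δ = 1.6278 rad.
With f = 0.25, the slerp weights are sin((1−f)δ)/sin δ = 0.9409 and sin(fδ)/sin δ = 0.3965.
Weighted sum of the unit vectors: (0.9409)·(-0.3048,-0.9085,-0.2861) + (0.3965)·(-0.6974,0.0721,0.7130) = (-0.5632, -0.8262, 0.0135).
Converting back: φ = atan2(z, √(x²+y²)) = 0.78°, λ = atan2(y, x) = -124.28°.

0.78°, -124.28°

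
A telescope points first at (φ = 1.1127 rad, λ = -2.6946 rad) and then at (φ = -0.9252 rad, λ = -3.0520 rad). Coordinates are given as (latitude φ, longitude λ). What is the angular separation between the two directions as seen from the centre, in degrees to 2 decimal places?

Let φ₁ = 1.1127 rad, φ₂ = -0.9252 rad, and Δλ = -0.3574 rad.
cos c = sin φ₁ sin φ₂ + cos φ₁ cos φ₂ cos Δλ = (0.8969)(-0.7987) + (0.4422)(0.6017)(0.9368) = -0.46712,
so c = arccos(-0.46712) = 2.05682 rad.
So the angular separation is 117.85°.

117.85°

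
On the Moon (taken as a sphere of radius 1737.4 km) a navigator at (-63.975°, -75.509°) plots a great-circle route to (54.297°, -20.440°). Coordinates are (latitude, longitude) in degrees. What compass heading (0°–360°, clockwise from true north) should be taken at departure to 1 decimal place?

36.1°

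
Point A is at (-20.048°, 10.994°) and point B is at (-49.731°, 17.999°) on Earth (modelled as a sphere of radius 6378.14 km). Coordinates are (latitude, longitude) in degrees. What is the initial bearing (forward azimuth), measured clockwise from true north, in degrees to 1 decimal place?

With φ₁ = -0.3499, φ₂ = -0.8680, Δλ = 0.1223 rad, the forward-azimuth formula gives
θ = atan2( sin Δλ cos φ₂ , cos φ₁ sin φ₂ − sin φ₁ cos φ₂ cos Δλ ) = atan2(0.0788, -0.4969) = 170.98°.
So the initial bearing is 171.0°.

171.0°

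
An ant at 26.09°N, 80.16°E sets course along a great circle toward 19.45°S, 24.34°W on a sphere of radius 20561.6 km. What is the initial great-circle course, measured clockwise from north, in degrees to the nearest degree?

258°

With φ₁ = 0.4554, φ₂ = -0.3395, Δλ = -1.8239 rad, the forward-azimuth formula gives
θ = atan2( sin Δλ cos φ₂ , cos φ₁ sin φ₂ − sin φ₁ cos φ₂ cos Δλ ) = atan2(-0.9129, -0.1952) = -102.07°.
Adding 360° brings this into [0°, 360°): 258°.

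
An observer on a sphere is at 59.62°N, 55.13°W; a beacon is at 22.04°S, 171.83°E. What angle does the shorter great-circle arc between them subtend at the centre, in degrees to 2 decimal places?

Let φ₁ = 1.0406 rad, φ₂ = -0.3847 rad, and Δλ = -2.3220 rad.
cos c = sin φ₁ sin φ₂ + cos φ₁ cos φ₂ cos Δλ = (0.8627)(-0.3753) + (0.5057)(0.9269)(-0.6825) = -0.64367,
so c = arccos(-0.64367) = 2.27008 rad.
So the angular separation is 130.07°.

130.07°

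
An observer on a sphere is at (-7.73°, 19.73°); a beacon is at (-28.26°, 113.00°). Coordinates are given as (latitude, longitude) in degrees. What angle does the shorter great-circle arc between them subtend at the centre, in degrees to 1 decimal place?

89.2°

Let φ₁ = -0.1349 rad, φ₂ = -0.4932 rad, and Δλ = 1.6279 rad.
cos c = sin φ₁ sin φ₂ + cos φ₁ cos φ₂ cos Δλ = (-0.1345)(-0.4735) + (0.9909)(0.8808)(-0.0570) = 0.01390,
so c = arccos(0.01390) = 1.55690 rad.
So the angular separation is 89.2°.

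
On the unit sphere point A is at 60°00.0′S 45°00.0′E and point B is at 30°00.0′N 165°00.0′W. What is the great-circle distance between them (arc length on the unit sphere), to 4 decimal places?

2.5116

With latitudes φ₁ = -60.000°, φ₂ = 30.000° and longitude difference Δλ = 150.000°:
cos c = sin φ₁ sin φ₂ + cos φ₁ cos φ₂ cos Δλ = (-0.8660)(0.5000) + (0.5000)(0.8660)(-0.8660) = -0.80801,
so c = arccos(-0.80801) = 2.51157 rad.
On the unit sphere the arc length equals the central angle: 2.5116.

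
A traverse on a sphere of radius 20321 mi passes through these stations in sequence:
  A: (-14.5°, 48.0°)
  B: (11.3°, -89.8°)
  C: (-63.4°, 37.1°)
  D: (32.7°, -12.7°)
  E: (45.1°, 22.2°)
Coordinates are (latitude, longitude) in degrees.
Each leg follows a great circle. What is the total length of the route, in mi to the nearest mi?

137705 mi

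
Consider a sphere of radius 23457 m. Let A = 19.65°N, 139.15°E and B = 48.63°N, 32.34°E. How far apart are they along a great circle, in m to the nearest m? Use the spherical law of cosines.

Let φ₁ = 0.3430 rad, φ₂ = 0.8488 rad, and Δλ = -1.8642 rad.
cos c = sin φ₁ sin φ₂ + cos φ₁ cos φ₂ cos Δλ = (0.3363)(0.7505) + (0.9418)(0.6609)(-0.2892) = 0.07235,
so c = arccos(0.07235) = 1.49838 rad.
Distance = R·c = 23457 × 1.4984 ≈ 35148 m.

35148 m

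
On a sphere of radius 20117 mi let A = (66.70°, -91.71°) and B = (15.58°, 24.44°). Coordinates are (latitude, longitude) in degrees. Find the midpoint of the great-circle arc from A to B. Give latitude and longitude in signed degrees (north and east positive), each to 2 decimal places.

53.91°, 0.21°

Central angle δ = 1.4920 rad. Interpolating on the sphere with fraction f = 0.5:
P = [sin((1−f)δ)·A + sin(fδ)·B] / sin δ = 0.6808·A + 0.6808·B in Cartesian coordinates,
giving P = (0.5890, 0.0022, 0.8081), i.e. latitude 53.91°, longitude 0.21°.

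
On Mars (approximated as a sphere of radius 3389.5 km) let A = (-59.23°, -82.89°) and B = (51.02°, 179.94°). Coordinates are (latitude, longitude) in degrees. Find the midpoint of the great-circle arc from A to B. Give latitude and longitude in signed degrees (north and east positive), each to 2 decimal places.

Central angle δ = 2.3576 rad. Interpolating on the sphere with fraction f = 0.5:
P = [sin((1−f)δ)·A + sin(fδ)·B] / sin δ = 1.3088·A + 1.3088·B in Cartesian coordinates,
giving P = (-0.7404, -0.6636, -0.1071), i.e. latitude -6.15°, longitude -138.13°.

-6.15°, -138.13°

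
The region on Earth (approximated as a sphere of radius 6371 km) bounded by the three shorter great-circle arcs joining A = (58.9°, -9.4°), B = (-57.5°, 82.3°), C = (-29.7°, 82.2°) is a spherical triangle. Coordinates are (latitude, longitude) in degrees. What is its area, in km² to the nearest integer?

Side lengths (central angles): a = 0.4852, b = 2.0228, c = 2.3897 rad; semiperimeter s = 2.4489.
By l'Huilier's theorem, tan(E/4) = √[tan(s/2) tan((s−a)/2) tan((s−b)/2) tan((s−c)/2)], giving spherical excess E = 0.6460 rad.
Area = E·R² = 0.6460 × (6371)² ≈ 26219697 km².

26219697 km²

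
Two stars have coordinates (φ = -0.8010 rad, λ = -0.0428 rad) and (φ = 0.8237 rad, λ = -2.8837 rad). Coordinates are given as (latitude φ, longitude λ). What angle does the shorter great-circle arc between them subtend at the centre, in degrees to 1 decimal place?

In radians: φ₁ = -0.8010, φ₂ = 0.8237, Δλ = -162.772° = -2.8409 rad.
cos c = sin φ₁ sin φ₂ + cos φ₁ cos φ₂ cos Δλ = (-0.7181)(0.7337) + (0.6960)(0.6795)(-0.9551) = -0.97852,
so c = arccos(-0.97852) = 2.93396 rad.
So the angular separation is 168.1°.

168.1°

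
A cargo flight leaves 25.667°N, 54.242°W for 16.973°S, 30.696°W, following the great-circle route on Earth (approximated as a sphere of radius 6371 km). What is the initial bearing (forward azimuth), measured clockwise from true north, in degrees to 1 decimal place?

Δλ = 23.546° = 0.4110 rad.
y = sin Δλ · cos φ₂ = (0.3995)(0.9564) = 0.3821
x = cos φ₁ sin φ₂ − sin φ₁ cos φ₂ cos Δλ = (0.9013)(-0.2919) − (0.4331)(0.9564)(0.9167) = -0.6429
θ = atan2(y, x) = 149.28°, so the bearing is 149.3°.

149.3°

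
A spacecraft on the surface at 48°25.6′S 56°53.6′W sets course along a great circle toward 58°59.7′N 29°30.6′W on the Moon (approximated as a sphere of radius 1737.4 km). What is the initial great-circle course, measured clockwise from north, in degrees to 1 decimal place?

Δλ = 27.383° = 0.4779 rad.
y = sin Δλ · cos φ₂ = (0.4599)(0.5151) = 0.2369
x = cos φ₁ sin φ₂ − sin φ₁ cos φ₂ cos Δλ = (0.6636)(0.8571) − (-0.7481)(0.5151)(0.8879) = 0.9109
θ = atan2(y, x) = 14.58°, so the bearing is 14.6°.

14.6°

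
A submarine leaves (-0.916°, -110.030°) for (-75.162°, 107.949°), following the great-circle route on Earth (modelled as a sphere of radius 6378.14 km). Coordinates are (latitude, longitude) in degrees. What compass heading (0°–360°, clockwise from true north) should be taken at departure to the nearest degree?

With φ₁ = -0.0160, φ₂ = -1.3118, Δλ = -2.4787 rad, the forward-azimuth formula gives
θ = atan2( sin Δλ cos φ₂ , cos φ₁ sin φ₂ − sin φ₁ cos φ₂ cos Δλ ) = atan2(-0.1576, -0.9698) = -170.77°.
Adding 360° brings this into [0°, 360°): 189°.

189°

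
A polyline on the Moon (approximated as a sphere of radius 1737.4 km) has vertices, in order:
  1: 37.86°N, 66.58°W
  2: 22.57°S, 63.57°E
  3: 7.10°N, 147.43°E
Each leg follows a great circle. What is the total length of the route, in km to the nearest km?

Leg 1→2: central angle 2.3541 rad, distance 4090.1 km.
Leg 2→3: central angle 1.5202 rad, distance 2641.2 km.
Total: 4090.1 + 2641.2 ≈ 6731 km.

6731 km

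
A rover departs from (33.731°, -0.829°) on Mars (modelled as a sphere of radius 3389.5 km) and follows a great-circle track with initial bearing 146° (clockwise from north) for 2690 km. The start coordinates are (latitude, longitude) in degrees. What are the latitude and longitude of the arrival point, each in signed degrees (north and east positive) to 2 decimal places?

-5.86°, 22.80°

Angular distance δ = d/R = 2690/3389.5 = 0.79363 rad; initial bearing θ = 2.5482 rad.
sin φ₂ = sin φ₁ cos δ + cos φ₁ sin δ cos θ = (0.5553)(0.7013) + (0.8317)(0.7129)(-0.8290) = -0.1021, so φ₂ = -5.86°.
Δλ = atan2(sin θ sin δ cos φ₁, cos δ − sin φ₁ sin φ₂) = atan2(0.3315, 0.7580) = 23.625°.
λ₂ = -0.829° + 23.625° = 22.80°.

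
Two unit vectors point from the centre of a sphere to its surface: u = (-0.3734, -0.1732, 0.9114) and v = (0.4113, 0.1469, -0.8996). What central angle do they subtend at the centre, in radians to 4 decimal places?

3.0940 rad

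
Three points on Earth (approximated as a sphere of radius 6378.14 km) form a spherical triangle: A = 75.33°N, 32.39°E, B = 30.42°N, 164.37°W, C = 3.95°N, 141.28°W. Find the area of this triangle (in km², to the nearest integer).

14439832 km²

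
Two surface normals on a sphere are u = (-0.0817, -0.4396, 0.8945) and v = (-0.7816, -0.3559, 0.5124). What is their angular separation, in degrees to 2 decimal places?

47.27°

u·v = 0.6787; |u| = 1.0000, |v| = 1.0001.
cos θ = (u·v)/(|u||v|) = 0.6786, so θ = 47.27°.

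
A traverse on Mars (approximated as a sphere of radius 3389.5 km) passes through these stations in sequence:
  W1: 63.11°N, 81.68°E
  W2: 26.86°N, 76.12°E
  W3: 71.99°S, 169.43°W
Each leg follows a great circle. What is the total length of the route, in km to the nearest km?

9429 km

Leg W1→W2: central angle 0.6359 rad, distance 2155.3 km.
Leg W2→W3: central angle 2.1458 rad, distance 7273.2 km.
Total: 2155.3 + 7273.2 ≈ 9429 km.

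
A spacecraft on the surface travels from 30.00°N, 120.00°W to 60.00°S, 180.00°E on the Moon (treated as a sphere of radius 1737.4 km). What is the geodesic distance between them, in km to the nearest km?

3108 km

In radians: φ₁ = 0.5236, φ₂ = -1.0472, Δλ = -60.000° = -1.0472 rad.
Haversine: a = sin²(Δφ/2) + cos φ₁ cos φ₂ sin²(Δλ/2) = 0.5000 + (0.8660)(0.5000)(0.2500) = 0.60825.
Central angle c = 2·arcsin(√a) = 1.78903 rad.
Distance = R·c = 1737.4 × 1.7890 ≈ 3108 km.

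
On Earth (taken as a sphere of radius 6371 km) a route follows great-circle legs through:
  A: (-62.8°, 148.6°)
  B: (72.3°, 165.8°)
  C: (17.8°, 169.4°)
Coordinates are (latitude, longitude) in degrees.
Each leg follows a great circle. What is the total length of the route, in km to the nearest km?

21143 km

Leg A→B: central angle 2.3668 rad, distance 15078.8 km.
Leg B→C: central angle 0.9519 rad, distance 6064.6 km.
Total: 15078.8 + 6064.6 ≈ 21143 km.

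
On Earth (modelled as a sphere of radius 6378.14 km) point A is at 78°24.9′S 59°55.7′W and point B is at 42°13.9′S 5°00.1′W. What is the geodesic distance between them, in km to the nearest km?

4668 km

With latitudes φ₁ = -78.415°, φ₂ = -42.232° and longitude difference Δλ = 54.927°:
cos c = sin φ₁ sin φ₂ + cos φ₁ cos φ₂ cos Δλ = (-0.9796)(-0.6721) + (0.2008)(0.7404)(0.5746) = 0.74388,
so c = arccos(0.74388) = 0.73194 rad.
Distance = R·c = 6378.14 × 0.7319 ≈ 4668 km.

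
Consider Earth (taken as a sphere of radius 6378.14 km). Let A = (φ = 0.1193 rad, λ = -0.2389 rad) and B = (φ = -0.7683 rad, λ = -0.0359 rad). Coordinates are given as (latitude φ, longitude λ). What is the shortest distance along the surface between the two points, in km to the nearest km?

5781 km

With latitudes φ₁ = 6.835°, φ₂ = -44.020° and longitude difference Δλ = 11.631°:
cos c = sin φ₁ sin φ₂ + cos φ₁ cos φ₂ cos Δλ = (0.1190)(-0.6949) + (0.9929)(0.7191)(0.9795) = 0.61661,
so c = arccos(0.61661) = 0.90636 rad.
Distance = R·c = 6378.14 × 0.9064 ≈ 5781 km.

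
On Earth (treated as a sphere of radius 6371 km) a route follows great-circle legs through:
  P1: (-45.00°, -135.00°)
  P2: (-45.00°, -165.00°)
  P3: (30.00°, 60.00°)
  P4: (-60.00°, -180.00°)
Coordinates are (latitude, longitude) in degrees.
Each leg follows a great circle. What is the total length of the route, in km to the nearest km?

Leg P1→P2: central angle 0.3681 rad, distance 2345.2 km.
Leg P2→P3: central angle 2.4760 rad, distance 15774.8 km.
Leg P3→P4: central angle 2.2777 rad, distance 14511.5 km.
Total: 2345.2 + 15774.8 + 14511.5 ≈ 32631 km.

32631 km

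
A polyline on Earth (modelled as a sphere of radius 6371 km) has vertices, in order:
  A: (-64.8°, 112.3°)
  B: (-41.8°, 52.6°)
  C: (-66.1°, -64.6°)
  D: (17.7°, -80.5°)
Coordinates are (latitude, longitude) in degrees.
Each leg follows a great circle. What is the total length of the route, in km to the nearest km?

Leg A→B: central angle 0.7025 rad, distance 4475.5 km.
Leg B→C: central angle 1.0800 rad, distance 6880.7 km.
Leg C→D: central angle 1.4774 rad, distance 9412.7 km.
Total: 4475.5 + 6880.7 + 9412.7 ≈ 20769 km.

20769 km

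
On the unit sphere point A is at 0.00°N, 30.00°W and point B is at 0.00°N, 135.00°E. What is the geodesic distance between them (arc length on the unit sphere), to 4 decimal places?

2.8798

With latitudes φ₁ = 0.000°, φ₂ = 0.000° and longitude difference Δλ = 165.000°:
cos c = sin φ₁ sin φ₂ + cos φ₁ cos φ₂ cos Δλ = (0.0000)(0.0000) + (1.0000)(1.0000)(-0.9659) = -0.96593,
so c = arccos(-0.96593) = 2.87979 rad.
On the unit sphere the arc length equals the central angle: 2.8798.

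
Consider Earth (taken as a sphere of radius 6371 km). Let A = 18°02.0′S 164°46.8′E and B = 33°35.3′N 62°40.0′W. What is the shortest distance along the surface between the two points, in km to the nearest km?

15010 km

Let φ₁ = -0.3147 rad, φ₂ = 0.5862 rad, and Δλ = 2.3135 rad.
cos c = sin φ₁ sin φ₂ + cos φ₁ cos φ₂ cos Δλ = (-0.3096)(0.5532) + (0.9509)(0.8330)(-0.6763) = -0.70695,
so c = arccos(-0.70695) = 2.35597 rad.
Distance = R·c = 6371 × 2.3560 ≈ 15010 km.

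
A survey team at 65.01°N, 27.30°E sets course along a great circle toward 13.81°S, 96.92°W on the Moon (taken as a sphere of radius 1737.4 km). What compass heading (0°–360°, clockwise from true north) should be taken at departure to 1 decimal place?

296.1°

Δλ = -124.220° = -2.1680 rad.
y = sin Δλ · cos φ₂ = (-0.8269)(0.9711) = -0.8030
x = cos φ₁ sin φ₂ − sin φ₁ cos φ₂ cos Δλ = (0.4225)(-0.2387) − (0.9064)(0.9711)(-0.5624) = 0.3941
θ = atan2(y, x) = -63.86°; adding 360° gives 296.1°.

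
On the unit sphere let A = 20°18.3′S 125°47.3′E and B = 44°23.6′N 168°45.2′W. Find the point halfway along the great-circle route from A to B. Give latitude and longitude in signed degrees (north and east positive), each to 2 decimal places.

The central angle between A and B is δ = 1.5352 rad.
With f = 0.5, the slerp weights are sin((1−f)δ)/sin δ = 0.6949 and sin(fδ)/sin δ = 0.6949.
Weighted sum of the unit vectors: (0.6949)·(-0.5485,0.7608,-0.3470) + (0.6949)·(-0.7008,-0.1394,0.6996) = (-0.8681, 0.4318, 0.2450).
Converting back: φ = atan2(z, √(x²+y²)) = 14.18°, λ = atan2(y, x) = 153.55°.

14.18°, 153.55°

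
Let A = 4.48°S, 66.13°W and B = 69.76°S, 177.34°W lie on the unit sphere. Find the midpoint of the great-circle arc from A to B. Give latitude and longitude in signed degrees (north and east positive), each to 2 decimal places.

-47.56°, -86.43°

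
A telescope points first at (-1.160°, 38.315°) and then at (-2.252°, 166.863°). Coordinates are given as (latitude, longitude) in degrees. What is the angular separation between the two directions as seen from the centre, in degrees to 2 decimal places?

In radians: φ₁ = -0.0202, φ₂ = -0.0393, Δλ = 128.548° = 2.2436 rad.
Haversine: a = sin²(Δφ/2) + cos φ₁ cos φ₂ sin²(Δλ/2) = 0.0001 + (0.9998)(0.9992)(0.8116) = 0.81088.
Central angle c = 2·arcsin(√a) = 2.24179 rad.
So the angular separation is 128.45°.

128.45°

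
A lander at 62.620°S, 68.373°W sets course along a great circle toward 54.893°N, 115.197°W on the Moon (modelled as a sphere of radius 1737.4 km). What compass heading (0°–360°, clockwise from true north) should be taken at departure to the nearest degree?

330°

With φ₁ = -1.0929, φ₂ = 0.9581, Δλ = -0.8172 rad, the forward-azimuth formula gives
θ = atan2( sin Δλ cos φ₂ , cos φ₁ sin φ₂ − sin φ₁ cos φ₂ cos Δλ ) = atan2(-0.4194, 0.7257) = -30.03°.
Adding 360° brings this into [0°, 360°): 330°.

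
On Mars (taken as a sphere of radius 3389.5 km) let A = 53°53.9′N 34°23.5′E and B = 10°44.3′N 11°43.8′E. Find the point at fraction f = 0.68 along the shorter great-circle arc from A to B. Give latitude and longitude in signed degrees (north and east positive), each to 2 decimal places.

The central angle between A and B is δ = 0.8165 rad.
With f = 0.68, the slerp weights are sin((1−f)δ)/sin δ = 0.3545 and sin(fδ)/sin δ = 0.7233.
Weighted sum of the unit vectors: (0.3545)·(0.4862,0.3328,0.8080) + (0.7233)·(0.9620,0.1997,0.1863) = (0.8682, 0.2625, 0.4212).
Converting back: φ = atan2(z, √(x²+y²)) = 24.91°, λ = atan2(y, x) = 16.82°.

24.91°, 16.82°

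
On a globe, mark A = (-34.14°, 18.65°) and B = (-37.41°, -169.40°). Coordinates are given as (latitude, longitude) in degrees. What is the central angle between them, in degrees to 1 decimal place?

108.1°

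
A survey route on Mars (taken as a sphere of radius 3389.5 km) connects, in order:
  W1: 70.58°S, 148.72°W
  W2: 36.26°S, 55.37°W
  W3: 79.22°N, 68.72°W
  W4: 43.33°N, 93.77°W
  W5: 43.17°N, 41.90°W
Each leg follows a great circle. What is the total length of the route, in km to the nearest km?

14623 km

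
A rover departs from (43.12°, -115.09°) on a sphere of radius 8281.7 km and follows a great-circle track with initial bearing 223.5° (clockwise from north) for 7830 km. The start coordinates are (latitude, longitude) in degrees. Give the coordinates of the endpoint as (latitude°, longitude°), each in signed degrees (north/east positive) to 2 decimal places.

Angular distance δ = d/R = 7830/8281.7 = 0.94546 rad; initial bearing θ = 3.9008 rad.
sin φ₂ = sin φ₁ cos δ + cos φ₁ sin δ cos θ = (0.6835)(0.5854) + (0.7299)(0.8108)(-0.7254) = -0.0292, so φ₂ = -1.67°.
Δλ = atan2(sin θ sin δ cos φ₁, cos δ − sin φ₁ sin φ₂) = atan2(-0.4074, 0.6053) = -33.940°.
λ₂ = -115.090° − 33.940° = -149.03°.

-1.67°, -149.03°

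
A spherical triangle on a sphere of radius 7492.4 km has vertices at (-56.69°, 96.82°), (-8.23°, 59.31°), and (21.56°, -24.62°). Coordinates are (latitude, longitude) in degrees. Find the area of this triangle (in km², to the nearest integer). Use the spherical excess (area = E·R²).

58031644 km²

Side lengths (central angles): a = 1.5261, b = 2.1816, c = 0.9875 rad; semiperimeter s = 2.3476.
By l'Huilier's theorem, tan(E/4) = √[tan(s/2) tan((s−a)/2) tan((s−b)/2) tan((s−c)/2)], giving spherical excess E = 1.0338 rad.
Area = E·R² = 1.0338 × (7492.4)² ≈ 58031644 km².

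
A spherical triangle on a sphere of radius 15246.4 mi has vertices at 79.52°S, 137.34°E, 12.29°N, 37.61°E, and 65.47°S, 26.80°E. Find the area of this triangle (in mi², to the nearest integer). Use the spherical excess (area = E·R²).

Side lengths (central angles): a = 1.3645, b = 0.5195, c = 1.8125 rad; semiperimeter s = 1.8483.
By l'Huilier's theorem, tan(E/4) = √[tan(s/2) tan((s−a)/2) tan((s−b)/2) tan((s−c)/2)], giving spherical excess E = 0.2702 rad.
Area = E·R² = 0.2702 × (15246.4)² ≈ 62807131 mi².

62807131 mi²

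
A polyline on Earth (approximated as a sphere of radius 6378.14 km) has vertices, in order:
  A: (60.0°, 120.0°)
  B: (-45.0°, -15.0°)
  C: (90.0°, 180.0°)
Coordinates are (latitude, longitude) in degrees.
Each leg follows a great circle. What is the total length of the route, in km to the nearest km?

31680 km

Leg A→B: central angle 2.6107 rad, distance 16651.6 km.
Leg B→C: central angle 2.3562 rad, distance 15028.1 km.
Total: 16651.6 + 15028.1 ≈ 31680 km.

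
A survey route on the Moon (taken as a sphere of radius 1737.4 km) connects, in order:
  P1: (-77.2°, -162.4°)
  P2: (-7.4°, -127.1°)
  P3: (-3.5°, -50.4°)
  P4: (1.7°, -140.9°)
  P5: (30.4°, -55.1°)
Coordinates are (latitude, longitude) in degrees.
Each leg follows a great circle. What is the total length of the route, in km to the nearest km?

9847 km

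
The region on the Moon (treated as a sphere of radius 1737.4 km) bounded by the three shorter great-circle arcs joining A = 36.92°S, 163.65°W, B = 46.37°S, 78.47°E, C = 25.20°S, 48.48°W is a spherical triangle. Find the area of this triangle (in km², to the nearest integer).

Side lengths (central angles): a = 1.6380, b = 1.6227, c = 1.3930 rad; semiperimeter s = 2.3268.
By l'Huilier's theorem, tan(E/4) = √[tan(s/2) tan((s−a)/2) tan((s−b)/2) tan((s−c)/2)], giving spherical excess E = 1.4957 rad.
Area = E·R² = 1.4957 × (1737.4)² ≈ 4514783 km².

4514783 km²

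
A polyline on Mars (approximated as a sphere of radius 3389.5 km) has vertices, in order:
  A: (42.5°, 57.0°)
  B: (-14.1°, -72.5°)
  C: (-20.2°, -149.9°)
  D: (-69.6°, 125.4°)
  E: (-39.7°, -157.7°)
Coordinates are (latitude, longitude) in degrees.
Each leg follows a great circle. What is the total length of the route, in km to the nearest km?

18923 km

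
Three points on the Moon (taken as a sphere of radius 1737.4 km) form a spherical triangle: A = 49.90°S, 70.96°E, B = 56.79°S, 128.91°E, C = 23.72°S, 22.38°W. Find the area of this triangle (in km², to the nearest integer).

Side lengths (central angles): a = 1.6742, b = 1.2939, c = 0.5967 rad; semiperimeter s = 1.7824.
By l'Huilier's theorem, tan(E/4) = √[tan(s/2) tan((s−a)/2) tan((s−b)/2) tan((s−c)/2)], giving spherical excess E = 0.4228 rad.
Area = E·R² = 0.4228 × (1737.4)² ≈ 1276100 km².

1276100 km²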